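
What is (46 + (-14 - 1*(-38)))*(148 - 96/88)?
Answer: 113120/11 ≈ 10284.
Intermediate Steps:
(46 + (-14 - 1*(-38)))*(148 - 96/88) = (46 + (-14 + 38))*(148 - 96*1/88) = (46 + 24)*(148 - 12/11) = 70*(1616/11) = 113120/11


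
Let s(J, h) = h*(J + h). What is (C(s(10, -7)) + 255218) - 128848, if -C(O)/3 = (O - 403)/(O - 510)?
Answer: 22367066/177 ≈ 1.2637e+5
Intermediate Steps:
C(O) = -3*(-403 + O)/(-510 + O) (C(O) = -3*(O - 403)/(O - 510) = -3*(-403 + O)/(-510 + O))
(C(s(10, -7)) + 255218) - 128848 = (3*(403 - (-7)*(10 - 7))/(-510 - 7*(10 - 7)) + 255218) - 128848 = (3*(403 - (-7)*3)/(-510 - 7*3) + 255218) - 128848 = (3*(403 - 1*(-21))/(-510 - 21) + 255218) - 128848 = (3*(403 + 21)/(-531) + 255218) - 128848 = (3*(-1/531)*424 + 255218) - 128848 = (-424/177 + 255218) - 128848 = 45173162/177 - 128848 = 22367066/177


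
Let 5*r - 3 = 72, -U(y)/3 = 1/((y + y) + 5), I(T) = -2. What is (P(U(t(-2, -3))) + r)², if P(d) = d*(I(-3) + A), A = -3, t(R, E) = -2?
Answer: 900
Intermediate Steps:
U(y) = -3/(5 + 2*y) (U(y) = -3/((y + y) + 5) = -3/(2*y + 5) = -3/(5 + 2*y))
r = 15 (r = ⅗ + (⅕)*72 = ⅗ + 72/5 = 15)
P(d) = -5*d (P(d) = d*(-2 - 3) = d*(-5) = -5*d)
(P(U(t(-2, -3))) + r)² = (-(-15)/(5 + 2*(-2)) + 15)² = (-(-15)/(5 - 4) + 15)² = (-(-15)/1 + 15)² = (-(-15) + 15)² = (-5*(-3) + 15)² = (15 + 15)² = 30² = 900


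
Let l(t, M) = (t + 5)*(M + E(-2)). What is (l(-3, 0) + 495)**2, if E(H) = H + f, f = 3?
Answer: 247009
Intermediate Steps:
E(H) = 3 + H (E(H) = H + 3 = 3 + H)
l(t, M) = (1 + M)*(5 + t) (l(t, M) = (t + 5)*(M + (3 - 2)) = (5 + t)*(M + 1) = (5 + t)*(1 + M) = (1 + M)*(5 + t))
(l(-3, 0) + 495)**2 = ((5 - 3 + 5*0 + 0*(-3)) + 495)**2 = ((5 - 3 + 0 + 0) + 495)**2 = (2 + 495)**2 = 497**2 = 247009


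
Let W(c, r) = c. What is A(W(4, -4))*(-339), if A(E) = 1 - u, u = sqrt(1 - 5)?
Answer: -339 + 678*I ≈ -339.0 + 678.0*I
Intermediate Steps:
u = 2*I (u = sqrt(-4) = 2*I ≈ 2.0*I)
A(E) = 1 - 2*I
A(W(4, -4))*(-339) = (1 - 2*I)*(-339) = -339 + 678*I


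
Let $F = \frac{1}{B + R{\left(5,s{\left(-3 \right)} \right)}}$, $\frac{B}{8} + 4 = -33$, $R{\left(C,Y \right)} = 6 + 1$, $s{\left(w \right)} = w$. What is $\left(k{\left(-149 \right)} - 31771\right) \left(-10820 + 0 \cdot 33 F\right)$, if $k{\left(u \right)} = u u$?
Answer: $103547400$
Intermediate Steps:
$k{\left(u \right)} = u^{2}$
$R{\left(C,Y \right)} = 7$
$B = -296$ ($B = -32 + 8 \left(-33\right) = -32 - 264 = -296$)
$F = - \frac{1}{289}$ ($F = \frac{1}{-296 + 7} = \frac{1}{-289} = - \frac{1}{289} \approx -0.0034602$)
$\left(k{\left(-149 \right)} - 31771\right) \left(-10820 + 0 \cdot 33 F\right) = \left(\left(-149\right)^{2} - 31771\right) \left(-10820 + 0 \cdot 33 \left(- \frac{1}{289}\right)\right) = \left(22201 - 31771\right) \left(-10820 + 0 \left(- \frac{1}{289}\right)\right) = - 9570 \left(-10820 + 0\right) = \left(-9570\right) \left(-10820\right) = 103547400$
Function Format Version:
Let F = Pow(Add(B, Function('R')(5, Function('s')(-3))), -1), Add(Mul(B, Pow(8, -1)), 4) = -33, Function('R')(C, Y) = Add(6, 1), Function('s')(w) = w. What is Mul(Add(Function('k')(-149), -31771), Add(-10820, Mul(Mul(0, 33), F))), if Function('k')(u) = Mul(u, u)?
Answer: 103547400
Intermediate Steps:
Function('k')(u) = Pow(u, 2)
Function('R')(C, Y) = 7
B = -296 (B = Add(-32, Mul(8, -33)) = Add(-32, -264) = -296)
F = Rational(-1, 289) (F = Pow(Add(-296, 7), -1) = Pow(-289, -1) = Rational(-1, 289) ≈ -0.0034602)
Mul(Add(Function('k')(-149), -31771), Add(-10820, Mul(Mul(0, 33), F))) = Mul(Add(Pow(-149, 2), -31771), Add(-10820, Mul(Mul(0, 33), Rational(-1, 289)))) = Mul(Add(22201, -31771), Add(-10820, Mul(0, Rational(-1, 289)))) = Mul(-9570, Add(-10820, 0)) = Mul(-9570, -10820) = 103547400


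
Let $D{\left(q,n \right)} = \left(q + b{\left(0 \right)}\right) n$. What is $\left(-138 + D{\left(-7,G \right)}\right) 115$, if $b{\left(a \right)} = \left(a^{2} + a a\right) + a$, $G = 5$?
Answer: $-19895$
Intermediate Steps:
$b{\left(a \right)} = a + 2 a^{2}$ ($b{\left(a \right)} = \left(a^{2} + a^{2}\right) + a = 2 a^{2} + a = a + 2 a^{2}$)
$D{\left(q,n \right)} = n q$ ($D{\left(q,n \right)} = \left(q + 0 \left(1 + 2 \cdot 0\right)\right) n = \left(q + 0 \left(1 + 0\right)\right) n = \left(q + 0 \cdot 1\right) n = \left(q + 0\right) n = q n = n q$)
$\left(-138 + D{\left(-7,G \right)}\right) 115 = \left(-138 + 5 \left(-7\right)\right) 115 = \left(-138 - 35\right) 115 = \left(-173\right) 115 = -19895$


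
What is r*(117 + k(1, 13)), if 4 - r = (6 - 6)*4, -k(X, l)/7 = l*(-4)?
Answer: 1924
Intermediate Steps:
k(X, l) = 28*l (k(X, l) = -7*l*(-4) = -(-28)*l = 28*l)
r = 4 (r = 4 - (6 - 6)*4 = 4 - 0*4 = 4 - 1*0 = 4 + 0 = 4)
r*(117 + k(1, 13)) = 4*(117 + 28*13) = 4*(117 + 364) = 4*481 = 1924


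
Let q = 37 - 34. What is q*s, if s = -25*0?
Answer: 0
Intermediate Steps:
s = 0 (s = -5*5*0 = -25*0 = 0)
q = 3
q*s = 3*0 = 0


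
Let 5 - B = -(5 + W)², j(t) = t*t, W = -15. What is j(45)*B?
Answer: 212625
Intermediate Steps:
j(t) = t²
B = 105 (B = 5 - (-1)*(5 - 15)² = 5 - (-1)*(-10)² = 5 - (-1)*100 = 5 - 1*(-100) = 5 + 100 = 105)
j(45)*B = 45²*105 = 2025*105 = 212625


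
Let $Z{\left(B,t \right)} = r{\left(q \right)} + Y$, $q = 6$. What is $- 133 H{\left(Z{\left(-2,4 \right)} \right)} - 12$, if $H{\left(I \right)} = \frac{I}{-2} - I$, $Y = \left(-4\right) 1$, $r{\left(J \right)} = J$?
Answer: $387$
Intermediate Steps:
$Y = -4$
$Z{\left(B,t \right)} = 2$ ($Z{\left(B,t \right)} = 6 - 4 = 2$)
$H{\left(I \right)} = - \frac{3 I}{2}$ ($H{\left(I \right)} = I \left(- \frac{1}{2}\right) - I = - \frac{I}{2} - I = - \frac{3 I}{2}$)
$- 133 H{\left(Z{\left(-2,4 \right)} \right)} - 12 = - 133 \left(\left(- \frac{3}{2}\right) 2\right) - 12 = \left(-133\right) \left(-3\right) - 12 = 399 - 12 = 387$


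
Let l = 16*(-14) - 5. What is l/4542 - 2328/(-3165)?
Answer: 3282997/4791810 ≈ 0.68513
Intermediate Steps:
l = -229 (l = -224 - 5 = -229)
l/4542 - 2328/(-3165) = -229/4542 - 2328/(-3165) = -229*1/4542 - 2328*(-1/3165) = -229/4542 + 776/1055 = 3282997/4791810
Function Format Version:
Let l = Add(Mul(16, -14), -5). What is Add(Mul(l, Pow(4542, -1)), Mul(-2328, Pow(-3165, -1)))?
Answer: Rational(3282997, 4791810) ≈ 0.68513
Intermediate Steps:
l = -229 (l = Add(-224, -5) = -229)
Add(Mul(l, Pow(4542, -1)), Mul(-2328, Pow(-3165, -1))) = Add(Mul(-229, Pow(4542, -1)), Mul(-2328, Pow(-3165, -1))) = Add(Mul(-229, Rational(1, 4542)), Mul(-2328, Rational(-1, 3165))) = Add(Rational(-229, 4542), Rational(776, 1055)) = Rational(3282997, 4791810)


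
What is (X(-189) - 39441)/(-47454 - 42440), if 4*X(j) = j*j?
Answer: 122043/359576 ≈ 0.33941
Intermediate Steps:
X(j) = j**2/4 (X(j) = (j*j)/4 = j**2/4)
(X(-189) - 39441)/(-47454 - 42440) = ((1/4)*(-189)**2 - 39441)/(-47454 - 42440) = ((1/4)*35721 - 39441)/(-89894) = (35721/4 - 39441)*(-1/89894) = -122043/4*(-1/89894) = 122043/359576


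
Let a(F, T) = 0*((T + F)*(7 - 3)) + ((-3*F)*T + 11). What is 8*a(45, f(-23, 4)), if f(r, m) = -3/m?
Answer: 898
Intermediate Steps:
a(F, T) = 11 - 3*F*T (a(F, T) = 0*((F + T)*4) + (-3*F*T + 11) = 0*(4*F + 4*T) + (11 - 3*F*T) = 0 + (11 - 3*F*T) = 11 - 3*F*T)
8*a(45, f(-23, 4)) = 8*(11 - 3*45*(-3/4)) = 8*(11 - 3*45*(-3*¼)) = 8*(11 - 3*45*(-¾)) = 8*(11 + 405/4) = 8*(449/4) = 898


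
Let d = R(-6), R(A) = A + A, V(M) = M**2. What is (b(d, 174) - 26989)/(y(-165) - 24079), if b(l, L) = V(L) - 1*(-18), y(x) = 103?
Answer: -3305/23976 ≈ -0.13785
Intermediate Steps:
R(A) = 2*A
d = -12 (d = 2*(-6) = -12)
b(l, L) = 18 + L**2 (b(l, L) = L**2 - 1*(-18) = L**2 + 18 = 18 + L**2)
(b(d, 174) - 26989)/(y(-165) - 24079) = ((18 + 174**2) - 26989)/(103 - 24079) = ((18 + 30276) - 26989)/(-23976) = (30294 - 26989)*(-1/23976) = 3305*(-1/23976) = -3305/23976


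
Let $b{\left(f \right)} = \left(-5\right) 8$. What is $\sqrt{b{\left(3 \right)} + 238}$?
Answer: $3 \sqrt{22} \approx 14.071$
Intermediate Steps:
$b{\left(f \right)} = -40$
$\sqrt{b{\left(3 \right)} + 238} = \sqrt{-40 + 238} = \sqrt{198} = 3 \sqrt{22}$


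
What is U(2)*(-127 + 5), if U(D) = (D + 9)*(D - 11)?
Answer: 12078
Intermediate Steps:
U(D) = (-11 + D)*(9 + D) (U(D) = (9 + D)*(-11 + D) = (-11 + D)*(9 + D))
U(2)*(-127 + 5) = (-99 + 2**2 - 2*2)*(-127 + 5) = (-99 + 4 - 4)*(-122) = -99*(-122) = 12078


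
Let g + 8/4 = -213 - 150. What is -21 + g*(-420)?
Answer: 153279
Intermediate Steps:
g = -365 (g = -2 + (-213 - 150) = -2 - 363 = -365)
-21 + g*(-420) = -21 - 365*(-420) = -21 + 153300 = 153279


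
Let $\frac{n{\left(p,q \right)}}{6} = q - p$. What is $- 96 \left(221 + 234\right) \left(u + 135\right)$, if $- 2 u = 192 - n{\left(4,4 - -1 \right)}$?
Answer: $-1834560$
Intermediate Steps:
$n{\left(p,q \right)} = - 6 p + 6 q$ ($n{\left(p,q \right)} = 6 \left(q - p\right) = - 6 p + 6 q$)
$u = -93$ ($u = - \frac{192 - \left(\left(-6\right) 4 + 6 \left(4 - -1\right)\right)}{2} = - \frac{192 - \left(-24 + 6 \left(4 + 1\right)\right)}{2} = - \frac{192 - \left(-24 + 6 \cdot 5\right)}{2} = - \frac{192 - \left(-24 + 30\right)}{2} = - \frac{192 - 6}{2} = \left(- \frac{1}{2}\right) 186 = -93$)
$- 96 \left(221 + 234\right) \left(u + 135\right) = - 96 \left(221 + 234\right) \left(-93 + 135\right) = - 96 \cdot 455 \cdot 42 = \left(-96\right) 19110 = -1834560$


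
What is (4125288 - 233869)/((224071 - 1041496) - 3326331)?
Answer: -3891419/4143756 ≈ -0.93910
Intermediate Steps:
(4125288 - 233869)/((224071 - 1041496) - 3326331) = 3891419/(-817425 - 3326331) = 3891419/(-4143756) = 3891419*(-1/4143756) = -3891419/4143756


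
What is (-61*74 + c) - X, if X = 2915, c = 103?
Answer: -7326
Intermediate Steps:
(-61*74 + c) - X = (-61*74 + 103) - 1*2915 = (-4514 + 103) - 2915 = -4411 - 2915 = -7326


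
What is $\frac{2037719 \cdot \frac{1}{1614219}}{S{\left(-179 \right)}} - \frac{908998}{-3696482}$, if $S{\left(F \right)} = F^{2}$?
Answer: $\frac{23510995774566800}{95593225736217939} \approx 0.24595$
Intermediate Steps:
$\frac{2037719 \cdot \frac{1}{1614219}}{S{\left(-179 \right)}} - \frac{908998}{-3696482} = \frac{2037719 \cdot \frac{1}{1614219}}{\left(-179\right)^{2}} - \frac{908998}{-3696482} = \frac{2037719 \cdot \frac{1}{1614219}}{32041} - - \frac{454499}{1848241} = \frac{2037719}{1614219} \cdot \frac{1}{32041} + \frac{454499}{1848241} = \frac{2037719}{51721190979} + \frac{454499}{1848241} = \frac{23510995774566800}{95593225736217939}$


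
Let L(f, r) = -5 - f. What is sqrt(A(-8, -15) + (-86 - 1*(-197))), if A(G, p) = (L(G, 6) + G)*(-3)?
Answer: 3*sqrt(14) ≈ 11.225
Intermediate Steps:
A(G, p) = 15 (A(G, p) = ((-5 - G) + G)*(-3) = -5*(-3) = 15)
sqrt(A(-8, -15) + (-86 - 1*(-197))) = sqrt(15 + (-86 - 1*(-197))) = sqrt(15 + (-86 + 197)) = sqrt(15 + 111) = sqrt(126) = 3*sqrt(14)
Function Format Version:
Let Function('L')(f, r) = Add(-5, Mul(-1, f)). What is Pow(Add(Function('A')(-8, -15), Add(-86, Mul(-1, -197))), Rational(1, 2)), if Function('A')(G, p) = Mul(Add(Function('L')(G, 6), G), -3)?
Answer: Mul(3, Pow(14, Rational(1, 2))) ≈ 11.225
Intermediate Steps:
Function('A')(G, p) = 15 (Function('A')(G, p) = Mul(Add(Add(-5, Mul(-1, G)), G), -3) = Mul(-5, -3) = 15)
Pow(Add(Function('A')(-8, -15), Add(-86, Mul(-1, -197))), Rational(1, 2)) = Pow(Add(15, Add(-86, Mul(-1, -197))), Rational(1, 2)) = Pow(Add(15, Add(-86, 197)), Rational(1, 2)) = Pow(Add(15, 111), Rational(1, 2)) = Pow(126, Rational(1, 2)) = Mul(3, Pow(14, Rational(1, 2)))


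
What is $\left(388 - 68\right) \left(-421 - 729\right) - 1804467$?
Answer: $-2172467$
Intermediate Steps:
$\left(388 - 68\right) \left(-421 - 729\right) - 1804467 = 320 \left(-1150\right) - 1804467 = -368000 - 1804467 = -2172467$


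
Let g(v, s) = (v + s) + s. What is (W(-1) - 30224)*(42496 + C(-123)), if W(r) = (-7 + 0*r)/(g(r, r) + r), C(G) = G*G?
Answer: -6966228625/4 ≈ -1.7416e+9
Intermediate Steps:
C(G) = G²
g(v, s) = v + 2*s (g(v, s) = (s + v) + s = v + 2*s)
W(r) = -7/(4*r) (W(r) = (-7 + 0*r)/((r + 2*r) + r) = (-7 + 0)/(3*r + r) = -7*1/(4*r) = -7/(4*r))
(W(-1) - 30224)*(42496 + C(-123)) = (-7/4/(-1) - 30224)*(42496 + (-123)²) = (-7/4*(-1) - 30224)*(42496 + 15129) = (7/4 - 30224)*57625 = -120889/4*57625 = -6966228625/4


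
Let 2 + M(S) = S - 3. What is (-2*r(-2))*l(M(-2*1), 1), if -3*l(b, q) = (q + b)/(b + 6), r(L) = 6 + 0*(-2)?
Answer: 24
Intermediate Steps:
r(L) = 6 (r(L) = 6 + 0 = 6)
M(S) = -5 + S (M(S) = -2 + (S - 3) = -2 + (-3 + S) = -5 + S)
l(b, q) = -(b + q)/(3*(6 + b)) (l(b, q) = -(q + b)/(3*(b + 6)) = -(b + q)/(3*(6 + b)))
(-2*r(-2))*l(M(-2*1), 1) = (-2*6)*((-(-5 - 2*1) - 1*1)/(3*(6 + (-5 - 2*1)))) = -4*(-(-5 - 2) - 1)/(6 + (-5 - 2)) = -4*(-1*(-7) - 1)/(6 - 7) = -4*(7 - 1)/(-1) = -4*(-1)*6 = -12*(-2) = 24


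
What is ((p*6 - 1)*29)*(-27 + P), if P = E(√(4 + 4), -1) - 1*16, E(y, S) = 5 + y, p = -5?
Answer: 34162 - 1798*√2 ≈ 31619.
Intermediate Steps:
P = -11 + 2*√2 (P = (5 + √(4 + 4)) - 1*16 = (5 + √8) - 16 = (5 + 2*√2) - 16 = -11 + 2*√2 ≈ -8.1716)
((p*6 - 1)*29)*(-27 + P) = ((-5*6 - 1)*29)*(-27 + (-11 + 2*√2)) = ((-30 - 1)*29)*(-38 + 2*√2) = (-31*29)*(-38 + 2*√2) = -899*(-38 + 2*√2) = 34162 - 1798*√2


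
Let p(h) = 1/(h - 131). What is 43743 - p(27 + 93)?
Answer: 481174/11 ≈ 43743.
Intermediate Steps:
p(h) = 1/(-131 + h)
43743 - p(27 + 93) = 43743 - 1/(-131 + (27 + 93)) = 43743 - 1/(-131 + 120) = 43743 - 1/(-11) = 43743 - 1*(-1/11) = 43743 + 1/11 = 481174/11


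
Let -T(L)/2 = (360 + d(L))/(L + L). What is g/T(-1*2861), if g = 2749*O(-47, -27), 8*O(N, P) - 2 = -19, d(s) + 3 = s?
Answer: 133703113/20032 ≈ 6674.5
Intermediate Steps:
d(s) = -3 + s
O(N, P) = -17/8 (O(N, P) = ¼ + (⅛)*(-19) = ¼ - 19/8 = -17/8)
T(L) = -(357 + L)/L (T(L) = -2*(360 + (-3 + L))/(L + L) = -2*(357 + L)/(2*L) = -2*(357 + L)*1/(2*L) = -(357 + L)/L)
g = -46733/8 (g = 2749*(-17/8) = -46733/8 ≈ -5841.6)
g/T(-1*2861) = -46733*(-2861/(-357 - (-1)*2861))/8 = -46733*(-2861/(-357 - 1*(-2861)))/8 = -46733*(-2861/(-357 + 2861))/8 = -46733/(8*((-1/2861*2504))) = -46733/(8*(-2504/2861)) = -46733/8*(-2861/2504) = 133703113/20032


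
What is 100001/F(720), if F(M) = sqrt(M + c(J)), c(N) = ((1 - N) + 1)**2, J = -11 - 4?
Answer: 100001*sqrt(1009)/1009 ≈ 3148.2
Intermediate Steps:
J = -15
c(N) = (2 - N)**2
F(M) = sqrt(289 + M) (F(M) = sqrt(M + (-2 - 15)**2) = sqrt(M + (-17)**2) = sqrt(M + 289) = sqrt(289 + M))
100001/F(720) = 100001/(sqrt(289 + 720)) = 100001/(sqrt(1009)) = 100001*(sqrt(1009)/1009) = 100001*sqrt(1009)/1009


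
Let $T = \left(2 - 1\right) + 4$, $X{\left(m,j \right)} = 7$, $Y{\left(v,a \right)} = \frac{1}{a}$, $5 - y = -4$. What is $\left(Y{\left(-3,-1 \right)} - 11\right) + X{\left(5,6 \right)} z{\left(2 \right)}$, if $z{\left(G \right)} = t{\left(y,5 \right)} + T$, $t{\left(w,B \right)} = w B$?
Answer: $338$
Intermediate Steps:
$y = 9$ ($y = 5 - -4 = 5 + 4 = 9$)
$t{\left(w,B \right)} = B w$
$T = 5$ ($T = 1 + 4 = 5$)
$z{\left(G \right)} = 50$ ($z{\left(G \right)} = 5 \cdot 9 + 5 = 45 + 5 = 50$)
$\left(Y{\left(-3,-1 \right)} - 11\right) + X{\left(5,6 \right)} z{\left(2 \right)} = \left(\frac{1}{-1} - 11\right) + 7 \cdot 50 = \left(-1 - 11\right) + 350 = -12 + 350 = 338$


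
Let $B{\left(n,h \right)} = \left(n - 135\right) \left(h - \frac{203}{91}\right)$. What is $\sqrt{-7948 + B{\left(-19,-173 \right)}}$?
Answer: $\frac{8 \sqrt{50271}}{13} \approx 137.98$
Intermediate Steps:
$B{\left(n,h \right)} = \left(-135 + n\right) \left(- \frac{29}{13} + h\right)$ ($B{\left(n,h \right)} = \left(-135 + n\right) \left(h - \frac{29}{13}\right) = \left(-135 + n\right) \left(- \frac{29}{13} + h\right)$)
$\sqrt{-7948 + B{\left(-19,-173 \right)}} = \sqrt{-7948 - - \frac{350812}{13}} = \sqrt{-7948 + \left(\frac{3915}{13} + 23355 + \frac{551}{13} + 3287\right)} = \sqrt{-7948 + \frac{350812}{13}} = \sqrt{\frac{247488}{13}} = \frac{8 \sqrt{50271}}{13}$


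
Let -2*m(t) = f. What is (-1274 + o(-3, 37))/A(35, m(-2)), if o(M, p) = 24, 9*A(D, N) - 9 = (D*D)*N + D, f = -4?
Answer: -5625/1247 ≈ -4.5108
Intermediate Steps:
m(t) = 2 (m(t) = -½*(-4) = 2)
A(D, N) = 1 + D/9 + N*D²/9 (A(D, N) = 1 + ((D*D)*N + D)/9 = 1 + (D²*N + D)/9 = 1 + (N*D² + D)/9 = 1 + (D + N*D²)/9 = 1 + (D/9 + N*D²/9) = 1 + D/9 + N*D²/9)
(-1274 + o(-3, 37))/A(35, m(-2)) = (-1274 + 24)/(1 + (⅑)*35 + (⅑)*2*35²) = -1250/(1 + 35/9 + (⅑)*2*1225) = -1250/(1 + 35/9 + 2450/9) = -1250/2494/9 = -1250*9/2494 = -5625/1247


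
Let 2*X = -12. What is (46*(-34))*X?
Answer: 9384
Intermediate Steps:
X = -6 (X = (½)*(-12) = -6)
(46*(-34))*X = (46*(-34))*(-6) = -1564*(-6) = 9384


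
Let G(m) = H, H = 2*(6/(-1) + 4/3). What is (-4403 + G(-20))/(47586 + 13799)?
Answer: -13237/184155 ≈ -0.071880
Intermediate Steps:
H = -28/3 (H = 2*(6*(-1) + 4*(⅓)) = 2*(-6 + 4/3) = 2*(-14/3) = -28/3 ≈ -9.3333)
G(m) = -28/3
(-4403 + G(-20))/(47586 + 13799) = (-4403 - 28/3)/(47586 + 13799) = -13237/3/61385 = -13237/3*1/61385 = -13237/184155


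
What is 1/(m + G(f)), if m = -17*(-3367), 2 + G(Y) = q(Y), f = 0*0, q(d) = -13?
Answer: 1/57224 ≈ 1.7475e-5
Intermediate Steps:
f = 0
G(Y) = -15 (G(Y) = -2 - 13 = -15)
m = 57239
1/(m + G(f)) = 1/(57239 - 15) = 1/57224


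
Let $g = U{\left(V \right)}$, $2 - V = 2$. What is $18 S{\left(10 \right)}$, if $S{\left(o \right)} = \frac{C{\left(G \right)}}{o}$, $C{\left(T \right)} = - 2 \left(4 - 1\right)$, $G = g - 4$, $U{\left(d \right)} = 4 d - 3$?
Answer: $- \frac{54}{5} \approx -10.8$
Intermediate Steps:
$V = 0$ ($V = 2 - 2 = 0$)
$U{\left(d \right)} = -3 + 4 d$
$g = -3$ ($g = -3 + 4 \cdot 0 = -3 + 0 = -3$)
$G = -7$ ($G = -3 - 4 = -7$)
$C{\left(T \right)} = -6$ ($C{\left(T \right)} = \left(-2\right) 3 = -6$)
$S{\left(o \right)} = - \frac{6}{o}$
$18 S{\left(10 \right)} = 18 \left(- \frac{6}{10}\right) = 18 \left(\left(-6\right) \frac{1}{10}\right) = 18 \left(- \frac{3}{5}\right) = - \frac{54}{5}$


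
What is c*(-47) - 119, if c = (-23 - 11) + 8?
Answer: 1103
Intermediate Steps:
c = -26 (c = -34 + 8 = -26)
c*(-47) - 119 = -26*(-47) - 119 = 1222 - 119 = 1103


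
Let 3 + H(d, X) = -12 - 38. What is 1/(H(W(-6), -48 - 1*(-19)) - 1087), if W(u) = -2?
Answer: -1/1140 ≈ -0.00087719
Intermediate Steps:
H(d, X) = -53 (H(d, X) = -3 + (-12 - 38) = -3 - 50 = -53)
1/(H(W(-6), -48 - 1*(-19)) - 1087) = 1/(-53 - 1087) = 1/(-1140) = -1/1140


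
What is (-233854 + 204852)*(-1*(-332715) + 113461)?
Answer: -12939996352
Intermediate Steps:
(-233854 + 204852)*(-1*(-332715) + 113461) = -29002*(332715 + 113461) = -29002*446176 = -12939996352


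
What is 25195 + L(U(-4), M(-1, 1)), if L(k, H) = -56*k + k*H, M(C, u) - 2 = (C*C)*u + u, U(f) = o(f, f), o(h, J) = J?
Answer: 25403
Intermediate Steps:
U(f) = f
M(C, u) = 2 + u + u*C² (M(C, u) = 2 + ((C*C)*u + u) = 2 + (C²*u + u) = 2 + (u*C² + u) = 2 + (u + u*C²) = 2 + u + u*C²)
L(k, H) = -56*k + H*k
25195 + L(U(-4), M(-1, 1)) = 25195 - 4*(-56 + (2 + 1 + 1*(-1)²)) = 25195 - 4*(-56 + (2 + 1 + 1*1)) = 25195 - 4*(-56 + (2 + 1 + 1)) = 25195 - 4*(-56 + 4) = 25195 - 4*(-52) = 25195 + 208 = 25403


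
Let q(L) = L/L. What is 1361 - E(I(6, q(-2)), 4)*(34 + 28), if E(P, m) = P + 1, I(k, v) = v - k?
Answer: 1609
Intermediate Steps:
q(L) = 1
E(P, m) = 1 + P
1361 - E(I(6, q(-2)), 4)*(34 + 28) = 1361 - (1 + (1 - 1*6))*(34 + 28) = 1361 - (1 + (1 - 6))*62 = 1361 - (1 - 5)*62 = 1361 - (-4)*62 = 1361 - 1*(-248) = 1361 + 248 = 1609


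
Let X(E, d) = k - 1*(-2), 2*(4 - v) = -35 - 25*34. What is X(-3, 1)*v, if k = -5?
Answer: -2679/2 ≈ -1339.5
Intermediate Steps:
v = 893/2 (v = 4 - (-35 - 25*34)/2 = 4 - (-35 - 850)/2 = 4 - ½*(-885) = 4 + 885/2 = 893/2 ≈ 446.50)
X(E, d) = -3 (X(E, d) = -5 - 1*(-2) = -5 + 2 = -3)
X(-3, 1)*v = -3*893/2 = -2679/2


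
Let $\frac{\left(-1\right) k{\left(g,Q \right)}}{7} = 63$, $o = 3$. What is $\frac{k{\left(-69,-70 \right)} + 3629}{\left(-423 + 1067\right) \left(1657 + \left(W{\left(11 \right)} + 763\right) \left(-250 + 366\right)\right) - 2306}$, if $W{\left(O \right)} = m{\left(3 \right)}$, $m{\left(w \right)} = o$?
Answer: $\frac{1594}{29144033} \approx 5.4694 \cdot 10^{-5}$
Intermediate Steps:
$k{\left(g,Q \right)} = -441$ ($k{\left(g,Q \right)} = \left(-7\right) 63 = -441$)
$m{\left(w \right)} = 3$
$W{\left(O \right)} = 3$
$\frac{k{\left(-69,-70 \right)} + 3629}{\left(-423 + 1067\right) \left(1657 + \left(W{\left(11 \right)} + 763\right) \left(-250 + 366\right)\right) - 2306} = \frac{-441 + 3629}{\left(-423 + 1067\right) \left(1657 + \left(3 + 763\right) \left(-250 + 366\right)\right) - 2306} = \frac{3188}{644 \left(1657 + 766 \cdot 116\right) - 2306} = \frac{3188}{644 \left(1657 + 88856\right) - 2306} = \frac{3188}{644 \cdot 90513 - 2306} = \frac{3188}{58290372 - 2306} = \frac{3188}{58288066} = 3188 \cdot \frac{1}{58288066} = \frac{1594}{29144033}$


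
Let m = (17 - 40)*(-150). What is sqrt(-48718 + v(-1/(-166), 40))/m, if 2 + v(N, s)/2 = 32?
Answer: I*sqrt(48658)/3450 ≈ 0.063938*I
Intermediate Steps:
v(N, s) = 60 (v(N, s) = -4 + 2*32 = -4 + 64 = 60)
m = 3450 (m = -23*(-150) = 3450)
sqrt(-48718 + v(-1/(-166), 40))/m = sqrt(-48718 + 60)/3450 = sqrt(-48658)*(1/3450) = (I*sqrt(48658))*(1/3450) = I*sqrt(48658)/3450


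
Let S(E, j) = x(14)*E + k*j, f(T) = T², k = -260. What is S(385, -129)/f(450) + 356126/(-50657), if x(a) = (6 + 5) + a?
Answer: -13985781119/2051608500 ≈ -6.8170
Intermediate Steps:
x(a) = 11 + a
S(E, j) = -260*j + 25*E (S(E, j) = (11 + 14)*E - 260*j = 25*E - 260*j = -260*j + 25*E)
S(385, -129)/f(450) + 356126/(-50657) = (-260*(-129) + 25*385)/(450²) + 356126/(-50657) = (33540 + 9625)/202500 + 356126*(-1/50657) = 43165*(1/202500) - 356126/50657 = 8633/40500 - 356126/50657 = -13985781119/2051608500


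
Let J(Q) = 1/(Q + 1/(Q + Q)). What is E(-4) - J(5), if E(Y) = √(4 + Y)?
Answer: -10/51 ≈ -0.19608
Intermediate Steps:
J(Q) = 1/(Q + 1/(2*Q))
E(-4) - J(5) = √(4 - 4) - 2*5/(1 + 2*5²) = √0 - 2*5/(1 + 2*25) = 0 - 2*5/(1 + 50) = 0 - 2*5/51 = 0 - 1*10/51 = 0 - 10/51 = -10/51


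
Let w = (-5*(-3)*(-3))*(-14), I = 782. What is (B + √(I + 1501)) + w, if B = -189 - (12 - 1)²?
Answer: 320 + √2283 ≈ 367.78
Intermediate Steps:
w = 630 (w = (15*(-3))*(-14) = -45*(-14) = 630)
B = -310 (B = -189 - 1*11² = -189 - 1*121 = -189 - 121 = -310)
(B + √(I + 1501)) + w = (-310 + √(782 + 1501)) + 630 = (-310 + √2283) + 630 = 320 + √2283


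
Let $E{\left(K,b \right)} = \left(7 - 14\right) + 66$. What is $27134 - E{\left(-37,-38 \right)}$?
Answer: $27075$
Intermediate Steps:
$E{\left(K,b \right)} = 59$ ($E{\left(K,b \right)} = \left(7 - 14\right) + 66 = -7 + 66 = 59$)
$27134 - E{\left(-37,-38 \right)} = 27134 - 59 = 27075$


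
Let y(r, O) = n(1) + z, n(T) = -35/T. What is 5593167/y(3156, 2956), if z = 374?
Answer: 1864389/113 ≈ 16499.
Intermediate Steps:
y(r, O) = 339 (y(r, O) = -35/1 + 374 = -35*1 + 374 = -35 + 374 = 339)
5593167/y(3156, 2956) = 5593167/339 = 5593167*(1/339) = 1864389/113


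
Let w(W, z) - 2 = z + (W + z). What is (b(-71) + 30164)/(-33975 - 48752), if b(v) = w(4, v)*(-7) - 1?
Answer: -31115/82727 ≈ -0.37612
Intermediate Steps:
w(W, z) = 2 + W + 2*z (w(W, z) = 2 + (z + (W + z)) = 2 + (W + 2*z) = 2 + W + 2*z)
b(v) = -43 - 14*v (b(v) = (2 + 4 + 2*v)*(-7) - 1 = (6 + 2*v)*(-7) - 1 = (-42 - 14*v) - 1 = -43 - 14*v)
(b(-71) + 30164)/(-33975 - 48752) = ((-43 - 14*(-71)) + 30164)/(-33975 - 48752) = ((-43 + 994) + 30164)/(-82727) = (951 + 30164)*(-1/82727) = 31115*(-1/82727) = -31115/82727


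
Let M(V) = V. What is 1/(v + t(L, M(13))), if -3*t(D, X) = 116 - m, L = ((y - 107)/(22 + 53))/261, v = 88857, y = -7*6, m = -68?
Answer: 3/266387 ≈ 1.1262e-5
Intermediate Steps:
y = -42
L = -149/19575 (L = ((-42 - 107)/(22 + 53))/261 = -149/75*(1/261) = -149*1/75*(1/261) = -149/75*1/261 = -149/19575 ≈ -0.0076118)
t(D, X) = -184/3 (t(D, X) = -(116 - 1*(-68))/3 = -(116 + 68)/3 = -1/3*184 = -184/3)
1/(v + t(L, M(13))) = 1/(88857 - 184/3) = 1/(266387/3) = 3/266387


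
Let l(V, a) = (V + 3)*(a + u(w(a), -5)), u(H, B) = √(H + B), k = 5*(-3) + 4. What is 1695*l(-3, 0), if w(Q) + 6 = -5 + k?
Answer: 0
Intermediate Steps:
k = -11 (k = -15 + 4 = -11)
w(Q) = -22 (w(Q) = -6 + (-5 - 11) = -6 - 16 = -22)
u(H, B) = √(B + H)
l(V, a) = (3 + V)*(a + 3*I*√3) (l(V, a) = (V + 3)*(a + √(-5 - 22)) = (3 + V)*(a + √(-27)) = (3 + V)*(a + 3*I*√3))
1695*l(-3, 0) = 1695*(3*0 - 3*0 + 9*I*√3 + 3*I*(-3)*√3) = 1695*(0 + 0 + 9*I*√3 - 9*I*√3) = 1695*0 = 0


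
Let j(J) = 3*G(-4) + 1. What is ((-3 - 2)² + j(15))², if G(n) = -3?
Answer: 289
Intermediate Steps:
j(J) = -8 (j(J) = 3*(-3) + 1 = -9 + 1 = -8)
((-3 - 2)² + j(15))² = ((-3 - 2)² - 8)² = ((-5)² - 8)² = (25 - 8)² = 17² = 289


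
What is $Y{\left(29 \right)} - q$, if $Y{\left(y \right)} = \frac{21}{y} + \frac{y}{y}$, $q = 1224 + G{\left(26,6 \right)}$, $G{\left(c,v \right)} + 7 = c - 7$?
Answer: $- \frac{35794}{29} \approx -1234.3$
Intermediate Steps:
$G{\left(c,v \right)} = -14 + c$ ($G{\left(c,v \right)} = -7 + \left(c - 7\right) = -7 + \left(-7 + c\right) = -14 + c$)
$q = 1236$ ($q = 1224 + \left(-14 + 26\right) = 1224 + 12 = 1236$)
$Y{\left(y \right)} = 1 + \frac{21}{y}$ ($Y{\left(y \right)} = \frac{21}{y} + 1 = 1 + \frac{21}{y}$)
$Y{\left(29 \right)} - q = \frac{21 + 29}{29} - 1236 = \frac{1}{29} \cdot 50 - 1236 = \frac{50}{29} - 1236 = - \frac{35794}{29}$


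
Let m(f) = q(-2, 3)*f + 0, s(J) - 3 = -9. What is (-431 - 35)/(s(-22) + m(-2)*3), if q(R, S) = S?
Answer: 233/12 ≈ 19.417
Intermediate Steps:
s(J) = -6 (s(J) = 3 - 9 = -6)
m(f) = 3*f (m(f) = 3*f + 0 = 3*f)
(-431 - 35)/(s(-22) + m(-2)*3) = (-431 - 35)/(-6 + (3*(-2))*3) = -466/(-6 - 6*3) = -466/(-6 - 18) = -466/(-24) = -466*(-1/24) = 233/12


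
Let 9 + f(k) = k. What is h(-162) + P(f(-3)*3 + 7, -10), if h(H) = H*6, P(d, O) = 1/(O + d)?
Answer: -37909/39 ≈ -972.03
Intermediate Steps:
f(k) = -9 + k
h(H) = 6*H
h(-162) + P(f(-3)*3 + 7, -10) = 6*(-162) + 1/(-10 + ((-9 - 3)*3 + 7)) = -972 + 1/(-10 + (-12*3 + 7)) = -972 + 1/(-10 + (-36 + 7)) = -972 + 1/(-10 - 29) = -972 + 1/(-39) = -972 - 1/39 = -37909/39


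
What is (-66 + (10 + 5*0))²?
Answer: 3136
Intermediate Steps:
(-66 + (10 + 5*0))² = (-66 + (10 + 0))² = (-66 + 10)² = (-56)² = 3136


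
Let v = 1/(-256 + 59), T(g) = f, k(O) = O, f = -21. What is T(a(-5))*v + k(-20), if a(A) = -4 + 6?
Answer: -3919/197 ≈ -19.893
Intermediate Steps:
a(A) = 2
T(g) = -21
v = -1/197 (v = 1/(-197) = -1/197 ≈ -0.0050761)
T(a(-5))*v + k(-20) = -21*(-1/197) - 20 = 21/197 - 20 = -3919/197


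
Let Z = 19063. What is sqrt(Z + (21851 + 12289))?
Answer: sqrt(53203) ≈ 230.66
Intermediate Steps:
sqrt(Z + (21851 + 12289)) = sqrt(19063 + (21851 + 12289)) = sqrt(19063 + 34140) = sqrt(53203)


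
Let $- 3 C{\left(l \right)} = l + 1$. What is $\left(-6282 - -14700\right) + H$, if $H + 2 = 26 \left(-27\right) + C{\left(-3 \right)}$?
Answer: $\frac{23144}{3} \approx 7714.7$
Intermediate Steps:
$C{\left(l \right)} = - \frac{1}{3} - \frac{l}{3}$ ($C{\left(l \right)} = - \frac{l + 1}{3} = - \frac{1 + l}{3} = - \frac{1}{3} - \frac{l}{3}$)
$H = - \frac{2110}{3}$ ($H = -2 + \left(26 \left(-27\right) - - \frac{2}{3}\right) = -2 + \left(-702 + \left(- \frac{1}{3} + 1\right)\right) = -2 + \left(-702 + \frac{2}{3}\right) = -2 - \frac{2104}{3} = - \frac{2110}{3} \approx -703.33$)
$\left(-6282 - -14700\right) + H = \left(-6282 - -14700\right) - \frac{2110}{3} = \left(-6282 + 14700\right) - \frac{2110}{3} = 8418 - \frac{2110}{3} = \frac{23144}{3}$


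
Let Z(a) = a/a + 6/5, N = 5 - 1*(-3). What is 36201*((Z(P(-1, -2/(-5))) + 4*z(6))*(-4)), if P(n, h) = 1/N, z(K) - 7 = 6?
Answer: -39241884/5 ≈ -7.8484e+6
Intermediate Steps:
z(K) = 13 (z(K) = 7 + 6 = 13)
N = 8 (N = 5 + 3 = 8)
P(n, h) = ⅛ (P(n, h) = 1/8 = ⅛)
Z(a) = 11/5 (Z(a) = 1 + 6*(⅕) = 1 + 6/5 = 11/5)
36201*((Z(P(-1, -2/(-5))) + 4*z(6))*(-4)) = 36201*((11/5 + 4*13)*(-4)) = 36201*((11/5 + 52)*(-4)) = 36201*((271/5)*(-4)) = 36201*(-1084/5) = -39241884/5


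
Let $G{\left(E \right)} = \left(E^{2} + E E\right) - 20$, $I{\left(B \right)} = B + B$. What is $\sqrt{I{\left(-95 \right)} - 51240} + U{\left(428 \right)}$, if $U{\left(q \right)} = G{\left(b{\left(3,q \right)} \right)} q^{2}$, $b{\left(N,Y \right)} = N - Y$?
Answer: $66171556320 + i \sqrt{51430} \approx 6.6172 \cdot 10^{10} + 226.78 i$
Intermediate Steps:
$I{\left(B \right)} = 2 B$
$G{\left(E \right)} = -20 + 2 E^{2}$ ($G{\left(E \right)} = \left(E^{2} + E^{2}\right) - 20 = 2 E^{2} - 20 = -20 + 2 E^{2}$)
$U{\left(q \right)} = q^{2} \left(-20 + 2 \left(3 - q\right)^{2}\right)$ ($U{\left(q \right)} = \left(-20 + 2 \left(3 - q\right)^{2}\right) q^{2} = q^{2} \left(-20 + 2 \left(3 - q\right)^{2}\right)$)
$\sqrt{I{\left(-95 \right)} - 51240} + U{\left(428 \right)} = \sqrt{2 \left(-95\right) - 51240} + 2 \cdot 428^{2} \left(-10 + \left(-3 + 428\right)^{2}\right) = \sqrt{-190 - 51240} + 2 \cdot 183184 \left(-10 + 425^{2}\right) = \sqrt{-51430} + 2 \cdot 183184 \left(-10 + 180625\right) = i \sqrt{51430} + 2 \cdot 183184 \cdot 180615 = i \sqrt{51430} + 66171556320 = 66171556320 + i \sqrt{51430}$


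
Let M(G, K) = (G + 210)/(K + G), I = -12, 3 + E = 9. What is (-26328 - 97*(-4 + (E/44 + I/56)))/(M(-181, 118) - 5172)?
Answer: 17971182/3584515 ≈ 5.0136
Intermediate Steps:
E = 6 (E = -3 + 9 = 6)
M(G, K) = (210 + G)/(G + K)
(-26328 - 97*(-4 + (E/44 + I/56)))/(M(-181, 118) - 5172) = (-26328 - 97*(-4 + (6/44 - 12/56)))/((210 - 181)/(-181 + 118) - 5172) = (-26328 - 97*(-4 + (6*(1/44) - 12*1/56)))/(29/(-63) - 5172) = (-26328 - 97*(-4 + (3/22 - 3/14)))/(-1/63*29 - 5172) = (-26328 - 97*(-4 - 6/77))/(-29/63 - 5172) = (-26328 - 97*(-314/77))/(-325865/63) = (-26328 + 30458/77)*(-63/325865) = -1996798/77*(-63/325865) = 17971182/3584515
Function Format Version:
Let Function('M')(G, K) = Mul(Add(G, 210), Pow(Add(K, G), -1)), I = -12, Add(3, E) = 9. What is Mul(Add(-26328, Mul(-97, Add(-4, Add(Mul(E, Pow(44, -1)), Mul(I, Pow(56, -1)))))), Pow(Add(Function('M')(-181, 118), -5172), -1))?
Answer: Rational(17971182, 3584515) ≈ 5.0136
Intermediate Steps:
E = 6 (E = Add(-3, 9) = 6)
Function('M')(G, K) = Mul(Pow(Add(G, K), -1), Add(210, G)) (Function('M')(G, K) = Mul(Add(210, G), Pow(Add(G, K), -1)) = Mul(Pow(Add(G, K), -1), Add(210, G)))
Mul(Add(-26328, Mul(-97, Add(-4, Add(Mul(E, Pow(44, -1)), Mul(I, Pow(56, -1)))))), Pow(Add(Function('M')(-181, 118), -5172), -1)) = Mul(Add(-26328, Mul(-97, Add(-4, Add(Mul(6, Pow(44, -1)), Mul(-12, Pow(56, -1)))))), Pow(Add(Mul(Pow(Add(-181, 118), -1), Add(210, -181)), -5172), -1)) = Mul(Add(-26328, Mul(-97, Add(-4, Add(Mul(6, Rational(1, 44)), Mul(-12, Rational(1, 56)))))), Pow(Add(Mul(Pow(-63, -1), 29), -5172), -1)) = Mul(Add(-26328, Mul(-97, Add(-4, Add(Rational(3, 22), Rational(-3, 14))))), Pow(Add(Mul(Rational(-1, 63), 29), -5172), -1)) = Mul(Add(-26328, Mul(-97, Add(-4, Rational(-6, 77)))), Pow(Add(Rational(-29, 63), -5172), -1)) = Mul(Add(-26328, Mul(-97, Rational(-314, 77))), Pow(Rational(-325865, 63), -1)) = Mul(Add(-26328, Rational(30458, 77)), Rational(-63, 325865)) = Mul(Rational(-1996798, 77), Rational(-63, 325865)) = Rational(17971182, 3584515)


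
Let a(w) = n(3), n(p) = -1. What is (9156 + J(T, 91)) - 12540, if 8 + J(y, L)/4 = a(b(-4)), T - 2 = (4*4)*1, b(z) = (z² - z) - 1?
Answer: -3420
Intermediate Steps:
b(z) = -1 + z² - z
T = 18 (T = 2 + (4*4)*1 = 2 + 16*1 = 2 + 16 = 18)
a(w) = -1
J(y, L) = -36 (J(y, L) = -32 + 4*(-1) = -32 - 4 = -36)
(9156 + J(T, 91)) - 12540 = (9156 - 36) - 12540 = 9120 - 12540 = -3420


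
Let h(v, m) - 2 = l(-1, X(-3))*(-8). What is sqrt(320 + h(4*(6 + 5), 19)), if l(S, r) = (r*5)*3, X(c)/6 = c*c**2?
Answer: sqrt(19762) ≈ 140.58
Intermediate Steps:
X(c) = 6*c**3 (X(c) = 6*(c*c**2) = 6*c**3)
l(S, r) = 15*r (l(S, r) = (5*r)*3 = 15*r)
h(v, m) = 19442 (h(v, m) = 2 + (15*(6*(-3)**3))*(-8) = 2 + (15*(6*(-27)))*(-8) = 2 + (15*(-162))*(-8) = 2 - 2430*(-8) = 2 + 19440 = 19442)
sqrt(320 + h(4*(6 + 5), 19)) = sqrt(320 + 19442) = sqrt(19762)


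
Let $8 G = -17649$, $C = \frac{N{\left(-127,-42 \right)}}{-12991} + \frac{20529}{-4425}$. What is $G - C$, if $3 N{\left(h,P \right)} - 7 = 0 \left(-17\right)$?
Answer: $- \frac{1012422233063}{459881400} \approx -2201.5$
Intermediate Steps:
$N{\left(h,P \right)} = \frac{7}{3}$ ($N{\left(h,P \right)} = \frac{7}{3} + \frac{0 \left(-17\right)}{3} = \frac{7}{3} + \frac{1}{3} \cdot 0 = \frac{7}{3} + 0 = \frac{7}{3}$)
$C = - \frac{266702564}{57485175}$ ($C = \frac{7}{3 \left(-12991\right)} + \frac{20529}{-4425} = \frac{7}{3} \left(- \frac{1}{12991}\right) + 20529 \left(- \frac{1}{4425}\right) = - \frac{7}{38973} - \frac{6843}{1475} = - \frac{266702564}{57485175} \approx -4.6395$)
$G = - \frac{17649}{8}$ ($G = \frac{1}{8} \left(-17649\right) = - \frac{17649}{8} \approx -2206.1$)
$G - C = - \frac{17649}{8} - - \frac{266702564}{57485175} = - \frac{17649}{8} + \frac{266702564}{57485175} = - \frac{1012422233063}{459881400}$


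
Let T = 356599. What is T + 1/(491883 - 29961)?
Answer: 164720923279/461922 ≈ 3.5660e+5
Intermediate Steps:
T + 1/(491883 - 29961) = 356599 + 1/(491883 - 29961) = 356599 + 1/461922 = 164720923279/461922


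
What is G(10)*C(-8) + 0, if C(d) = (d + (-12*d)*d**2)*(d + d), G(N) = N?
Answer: -981760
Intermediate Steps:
C(d) = 2*d*(d - 12*d**3) (C(d) = (d - 12*d**3)*(2*d) = 2*d*(d - 12*d**3))
G(10)*C(-8) + 0 = 10*((-8)**2*(2 - 24*(-8)**2)) + 0 = 10*(64*(2 - 24*64)) + 0 = 10*(64*(2 - 1536)) + 0 = 10*(64*(-1534)) + 0 = 10*(-98176) + 0 = -981760 + 0 = -981760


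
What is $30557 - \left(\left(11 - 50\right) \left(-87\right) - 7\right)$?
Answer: $27171$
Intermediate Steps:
$30557 - \left(\left(11 - 50\right) \left(-87\right) - 7\right) = 30557 - \left(\left(-39\right) \left(-87\right) - 7\right) = 30557 - \left(3393 - 7\right) = 30557 - 3386 = 27171$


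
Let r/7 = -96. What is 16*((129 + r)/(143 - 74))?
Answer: -2896/23 ≈ -125.91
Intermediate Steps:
r = -672 (r = 7*(-96) = -672)
16*((129 + r)/(143 - 74)) = 16*((129 - 672)/(143 - 74)) = 16*(-543/69) = 16*(-543*1/69) = 16*(-181/23) = -2896/23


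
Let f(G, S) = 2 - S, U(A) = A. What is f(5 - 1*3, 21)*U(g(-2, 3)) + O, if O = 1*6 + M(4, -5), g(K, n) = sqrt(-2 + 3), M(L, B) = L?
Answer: -9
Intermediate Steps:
g(K, n) = 1 (g(K, n) = sqrt(1) = 1)
O = 10 (O = 1*6 + 4 = 6 + 4 = 10)
f(5 - 1*3, 21)*U(g(-2, 3)) + O = (2 - 1*21)*1 + 10 = (2 - 21)*1 + 10 = -19*1 + 10 = -19 + 10 = -9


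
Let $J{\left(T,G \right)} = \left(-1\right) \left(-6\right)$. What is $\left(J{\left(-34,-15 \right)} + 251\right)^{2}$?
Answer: $66049$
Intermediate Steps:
$J{\left(T,G \right)} = 6$
$\left(J{\left(-34,-15 \right)} + 251\right)^{2} = \left(6 + 251\right)^{2} = 257^{2} = 66049$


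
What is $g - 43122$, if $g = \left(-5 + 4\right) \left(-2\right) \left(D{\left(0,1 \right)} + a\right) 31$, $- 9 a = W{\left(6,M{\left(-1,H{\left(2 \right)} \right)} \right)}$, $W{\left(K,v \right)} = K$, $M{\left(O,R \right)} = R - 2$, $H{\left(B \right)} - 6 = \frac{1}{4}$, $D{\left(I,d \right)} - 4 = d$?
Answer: $- \frac{128560}{3} \approx -42853.0$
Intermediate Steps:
$D{\left(I,d \right)} = 4 + d$
$H{\left(B \right)} = \frac{25}{4}$ ($H{\left(B \right)} = 6 + \frac{1}{4} = \frac{25}{4}$)
$M{\left(O,R \right)} = -2 + R$
$a = - \frac{2}{3}$ ($a = \left(- \frac{1}{9}\right) 6 = - \frac{2}{3} \approx -0.66667$)
$g = \frac{806}{3}$ ($g = \left(-5 + 4\right) \left(-2\right) \left(\left(4 + 1\right) - \frac{2}{3}\right) 31 = \left(-1\right) \left(-2\right) \left(5 - \frac{2}{3}\right) 31 = 2 \cdot \frac{13}{3} \cdot 31 = \frac{26}{3} \cdot 31 = \frac{806}{3} \approx 268.67$)
$g - 43122 = \frac{806}{3} - 43122 = - \frac{128560}{3}$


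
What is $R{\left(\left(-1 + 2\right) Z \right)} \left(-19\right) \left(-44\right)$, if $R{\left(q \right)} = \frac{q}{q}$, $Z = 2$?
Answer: $836$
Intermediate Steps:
$R{\left(q \right)} = 1$
$R{\left(\left(-1 + 2\right) Z \right)} \left(-19\right) \left(-44\right) = 1 \left(-19\right) \left(-44\right) = \left(-19\right) \left(-44\right) = 836$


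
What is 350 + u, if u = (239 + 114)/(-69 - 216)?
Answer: 99397/285 ≈ 348.76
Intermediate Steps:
u = -353/285 (u = 353/(-285) = 353*(-1/285) = -353/285 ≈ -1.2386)
350 + u = 350 - 353/285 = 99397/285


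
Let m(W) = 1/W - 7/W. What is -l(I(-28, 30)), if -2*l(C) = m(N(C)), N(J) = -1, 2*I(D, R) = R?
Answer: 3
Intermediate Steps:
I(D, R) = R/2
m(W) = -6/W (m(W) = 1/W - 7/W = -6/W)
l(C) = -3 (l(C) = -(-3)/(-1) = -(-3)*(-1) = -½*6 = -3)
-l(I(-28, 30)) = -1*(-3) = 3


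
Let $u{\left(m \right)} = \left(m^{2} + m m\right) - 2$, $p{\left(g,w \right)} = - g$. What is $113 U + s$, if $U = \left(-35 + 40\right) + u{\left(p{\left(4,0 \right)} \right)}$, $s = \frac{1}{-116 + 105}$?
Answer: $\frac{43504}{11} \approx 3954.9$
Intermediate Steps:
$s = - \frac{1}{11}$ ($s = \frac{1}{-11} = - \frac{1}{11} \approx -0.090909$)
$u{\left(m \right)} = -2 + 2 m^{2}$ ($u{\left(m \right)} = \left(m^{2} + m^{2}\right) - 2 = 2 m^{2} - 2 = -2 + 2 m^{2}$)
$U = 35$ ($U = \left(-35 + 40\right) - \left(2 - 2 \left(\left(-1\right) 4\right)^{2}\right) = 5 - \left(2 - 2 \left(-4\right)^{2}\right) = 5 + \left(-2 + 2 \cdot 16\right) = 5 + \left(-2 + 32\right) = 5 + 30 = 35$)
$113 U + s = 113 \cdot 35 - \frac{1}{11} = 3955 - \frac{1}{11} = \frac{43504}{11}$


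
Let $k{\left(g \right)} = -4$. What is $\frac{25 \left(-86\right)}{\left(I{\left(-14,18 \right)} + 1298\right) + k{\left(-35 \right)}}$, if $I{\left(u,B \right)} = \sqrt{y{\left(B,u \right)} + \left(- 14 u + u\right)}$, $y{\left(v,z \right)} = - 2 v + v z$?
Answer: $- \frac{1391050}{837271} + \frac{1075 i \sqrt{106}}{837271} \approx -1.6614 + 0.013219 i$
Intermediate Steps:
$I{\left(u,B \right)} = \sqrt{- 13 u + B \left(-2 + u\right)}$ ($I{\left(u,B \right)} = \sqrt{B \left(-2 + u\right) + \left(- 14 u + u\right)} = \sqrt{B \left(-2 + u\right) - 13 u} = \sqrt{- 13 u + B \left(-2 + u\right)}$)
$\frac{25 \left(-86\right)}{\left(I{\left(-14,18 \right)} + 1298\right) + k{\left(-35 \right)}} = \frac{25 \left(-86\right)}{\left(\sqrt{\left(-13\right) \left(-14\right) + 18 \left(-2 - 14\right)} + 1298\right) - 4} = - \frac{2150}{\left(\sqrt{182 + 18 \left(-16\right)} + 1298\right) - 4} = - \frac{2150}{\left(\sqrt{182 - 288} + 1298\right) - 4} = - \frac{2150}{\left(\sqrt{-106} + 1298\right) - 4} = - \frac{2150}{\left(i \sqrt{106} + 1298\right) - 4} = - \frac{2150}{\left(1298 + i \sqrt{106}\right) - 4} = - \frac{2150}{1294 + i \sqrt{106}}$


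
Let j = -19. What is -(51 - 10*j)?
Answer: -241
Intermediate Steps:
-(51 - 10*j) = -(51 - 10*(-19)) = -(51 + 190) = -1*241 = -241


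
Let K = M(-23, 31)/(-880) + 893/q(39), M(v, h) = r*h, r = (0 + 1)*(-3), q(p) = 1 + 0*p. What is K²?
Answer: 617690680489/774400 ≈ 7.9764e+5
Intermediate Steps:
q(p) = 1 (q(p) = 1 + 0 = 1)
r = -3 (r = 1*(-3) = -3)
M(v, h) = -3*h
K = 785933/880 (K = -3*31/(-880) + 893/1 = -93*(-1/880) + 893*1 = 93/880 + 893 = 785933/880 ≈ 893.11)
K² = (785933/880)² = 617690680489/774400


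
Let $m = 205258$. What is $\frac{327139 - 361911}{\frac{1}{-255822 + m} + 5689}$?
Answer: $- \frac{1758211408}{287658595} \approx -6.1121$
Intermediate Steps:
$\frac{327139 - 361911}{\frac{1}{-255822 + m} + 5689} = \frac{327139 - 361911}{\frac{1}{-255822 + 205258} + 5689} = - \frac{34772}{\frac{1}{-50564} + 5689} = - \frac{34772}{- \frac{1}{50564} + 5689} = - \frac{34772}{\frac{287658595}{50564}} = \left(-34772\right) \frac{50564}{287658595} = - \frac{1758211408}{287658595}$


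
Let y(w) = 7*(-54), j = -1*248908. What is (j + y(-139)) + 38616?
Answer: -210670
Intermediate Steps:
j = -248908
y(w) = -378
(j + y(-139)) + 38616 = (-248908 - 378) + 38616 = -249286 + 38616 = -210670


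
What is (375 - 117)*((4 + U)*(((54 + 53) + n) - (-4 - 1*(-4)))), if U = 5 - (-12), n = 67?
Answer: 942732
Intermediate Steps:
U = 17 (U = 5 - 6*(-2) = 5 + 12 = 17)
(375 - 117)*((4 + U)*(((54 + 53) + n) - (-4 - 1*(-4)))) = (375 - 117)*((4 + 17)*(((54 + 53) + 67) - (-4 - 1*(-4)))) = 258*(21*((107 + 67) - (-4 + 4))) = 258*(21*(174 - 1*0)) = 258*(21*(174 + 0)) = 258*(21*174) = 258*3654 = 942732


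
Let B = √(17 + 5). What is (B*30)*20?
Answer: 600*√22 ≈ 2814.3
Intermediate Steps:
B = √22 ≈ 4.6904
(B*30)*20 = (√22*30)*20 = (30*√22)*20 = 600*√22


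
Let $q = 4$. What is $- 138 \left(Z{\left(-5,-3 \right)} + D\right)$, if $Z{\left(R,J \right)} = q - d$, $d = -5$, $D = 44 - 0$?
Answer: $-7314$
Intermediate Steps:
$D = 44$ ($D = 44 + 0 = 44$)
$Z{\left(R,J \right)} = 9$ ($Z{\left(R,J \right)} = 4 - -5 = 4 + 5 = 9$)
$- 138 \left(Z{\left(-5,-3 \right)} + D\right) = - 138 \left(9 + 44\right) = \left(-138\right) 53 = -7314$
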